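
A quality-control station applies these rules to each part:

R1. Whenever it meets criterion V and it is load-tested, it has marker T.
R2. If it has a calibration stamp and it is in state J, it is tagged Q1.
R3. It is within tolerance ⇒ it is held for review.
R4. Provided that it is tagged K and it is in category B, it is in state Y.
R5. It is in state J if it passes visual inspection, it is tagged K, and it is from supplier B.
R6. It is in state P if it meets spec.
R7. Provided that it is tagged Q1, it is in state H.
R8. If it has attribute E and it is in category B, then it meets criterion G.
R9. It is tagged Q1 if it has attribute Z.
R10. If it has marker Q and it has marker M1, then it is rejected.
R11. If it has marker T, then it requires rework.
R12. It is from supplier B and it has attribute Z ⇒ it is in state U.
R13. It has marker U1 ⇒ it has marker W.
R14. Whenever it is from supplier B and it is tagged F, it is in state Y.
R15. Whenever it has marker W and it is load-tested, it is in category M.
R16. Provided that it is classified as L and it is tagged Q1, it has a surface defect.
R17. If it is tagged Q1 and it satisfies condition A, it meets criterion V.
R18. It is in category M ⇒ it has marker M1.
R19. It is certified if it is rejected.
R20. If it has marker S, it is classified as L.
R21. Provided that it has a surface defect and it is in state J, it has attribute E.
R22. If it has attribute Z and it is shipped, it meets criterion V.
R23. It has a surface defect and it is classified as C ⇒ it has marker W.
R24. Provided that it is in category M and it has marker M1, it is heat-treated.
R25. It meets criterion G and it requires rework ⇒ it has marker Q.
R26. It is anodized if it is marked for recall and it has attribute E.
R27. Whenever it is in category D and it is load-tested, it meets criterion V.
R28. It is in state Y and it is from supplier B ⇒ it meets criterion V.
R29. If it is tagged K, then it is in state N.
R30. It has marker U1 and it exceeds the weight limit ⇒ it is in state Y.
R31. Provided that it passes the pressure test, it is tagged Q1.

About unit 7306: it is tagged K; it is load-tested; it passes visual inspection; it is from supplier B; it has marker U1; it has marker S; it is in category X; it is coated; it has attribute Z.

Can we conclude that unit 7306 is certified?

No

Forward chaining from the given facts derives: is in state J, is tagged Q1, is in state U, has marker W, is in category M, has marker M1, is classified as L, is heat-treated, is in state N, is in state H, has a surface defect, has attribute E.
The only rule concluding "it is certified" is R19, which needs "it is rejected"; that is never established.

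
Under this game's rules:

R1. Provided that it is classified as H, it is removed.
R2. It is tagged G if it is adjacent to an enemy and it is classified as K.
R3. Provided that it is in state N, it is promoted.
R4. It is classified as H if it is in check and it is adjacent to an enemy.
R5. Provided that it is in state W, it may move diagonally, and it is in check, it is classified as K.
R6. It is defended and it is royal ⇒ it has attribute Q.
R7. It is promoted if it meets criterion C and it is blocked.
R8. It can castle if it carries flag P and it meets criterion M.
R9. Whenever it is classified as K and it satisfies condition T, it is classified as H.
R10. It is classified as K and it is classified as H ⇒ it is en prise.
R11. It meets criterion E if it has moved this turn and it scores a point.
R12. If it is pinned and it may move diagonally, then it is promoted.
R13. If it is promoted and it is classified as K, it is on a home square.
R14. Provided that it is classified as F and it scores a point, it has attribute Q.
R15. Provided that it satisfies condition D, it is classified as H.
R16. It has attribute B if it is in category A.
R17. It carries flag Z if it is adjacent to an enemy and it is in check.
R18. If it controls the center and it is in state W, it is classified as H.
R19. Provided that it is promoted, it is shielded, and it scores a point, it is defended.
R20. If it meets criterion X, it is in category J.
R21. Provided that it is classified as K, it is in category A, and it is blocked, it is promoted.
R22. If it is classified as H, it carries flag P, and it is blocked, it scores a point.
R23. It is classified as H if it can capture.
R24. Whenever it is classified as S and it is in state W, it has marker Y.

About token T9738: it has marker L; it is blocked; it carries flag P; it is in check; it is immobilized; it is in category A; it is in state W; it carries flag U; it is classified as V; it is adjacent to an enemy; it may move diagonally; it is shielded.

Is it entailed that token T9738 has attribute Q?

No

Forward chaining from the given facts derives: is classified as H, is classified as K, is en prise, has attribute B, carries flag Z, is promoted, scores a point, is removed, is tagged G, is on a home square, is defended.
Rules concluding "it has attribute Q": R6 needs "it is royal"; R14 needs "it is classified as F" — none of these are established.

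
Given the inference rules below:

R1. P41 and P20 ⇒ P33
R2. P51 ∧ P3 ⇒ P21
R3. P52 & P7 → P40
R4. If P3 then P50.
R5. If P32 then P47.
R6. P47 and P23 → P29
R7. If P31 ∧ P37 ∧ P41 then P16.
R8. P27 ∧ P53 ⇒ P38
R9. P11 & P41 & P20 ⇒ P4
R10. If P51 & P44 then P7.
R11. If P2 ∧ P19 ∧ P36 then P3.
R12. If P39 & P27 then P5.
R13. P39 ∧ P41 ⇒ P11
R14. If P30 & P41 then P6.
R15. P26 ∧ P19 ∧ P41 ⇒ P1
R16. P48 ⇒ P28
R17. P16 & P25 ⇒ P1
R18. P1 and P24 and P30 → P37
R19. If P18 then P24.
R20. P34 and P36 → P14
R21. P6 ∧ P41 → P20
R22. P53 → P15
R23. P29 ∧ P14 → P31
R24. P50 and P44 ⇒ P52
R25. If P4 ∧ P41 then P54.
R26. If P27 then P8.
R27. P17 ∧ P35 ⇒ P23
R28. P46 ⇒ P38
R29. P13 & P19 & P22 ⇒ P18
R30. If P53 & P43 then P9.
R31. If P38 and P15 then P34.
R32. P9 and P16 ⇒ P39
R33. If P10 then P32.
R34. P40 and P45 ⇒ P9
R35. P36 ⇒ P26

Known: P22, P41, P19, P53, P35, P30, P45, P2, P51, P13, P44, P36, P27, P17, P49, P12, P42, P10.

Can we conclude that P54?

P38  (by R8: P27, P53)
P7  (by R10: P51, P44)
P3  (by R11: P2, P19, P36)
P6  (by R14: P30, P41)
P20  (by R21: P6, P41)
P15  (by R22: P53)
P23  (by R27: P17, P35)
P18  (by R29: P13, P19, P22)
P34  (by R31: P38, P15)
P32  (by R33: P10)
P26  (by R35: P36)
P50  (by R4: P3)
P47  (by R5: P32)
P29  (by R6: P47, P23)
P1  (by R15: P26, P19, P41)
P24  (by R19: P18)
P14  (by R20: P34, P36)
P31  (by R23: P29, P14)
P52  (by R24: P50, P44)
P40  (by R3: P52, P7)
P37  (by R18: P1, P24, P30)
P9  (by R34: P40, P45)
P16  (by R7: P31, P37, P41)
P39  (by R32: P9, P16)
P11  (by R13: P39, P41)
P4  (by R9: P11, P41, P20)
P54  (by R25: P4, P41)

Yes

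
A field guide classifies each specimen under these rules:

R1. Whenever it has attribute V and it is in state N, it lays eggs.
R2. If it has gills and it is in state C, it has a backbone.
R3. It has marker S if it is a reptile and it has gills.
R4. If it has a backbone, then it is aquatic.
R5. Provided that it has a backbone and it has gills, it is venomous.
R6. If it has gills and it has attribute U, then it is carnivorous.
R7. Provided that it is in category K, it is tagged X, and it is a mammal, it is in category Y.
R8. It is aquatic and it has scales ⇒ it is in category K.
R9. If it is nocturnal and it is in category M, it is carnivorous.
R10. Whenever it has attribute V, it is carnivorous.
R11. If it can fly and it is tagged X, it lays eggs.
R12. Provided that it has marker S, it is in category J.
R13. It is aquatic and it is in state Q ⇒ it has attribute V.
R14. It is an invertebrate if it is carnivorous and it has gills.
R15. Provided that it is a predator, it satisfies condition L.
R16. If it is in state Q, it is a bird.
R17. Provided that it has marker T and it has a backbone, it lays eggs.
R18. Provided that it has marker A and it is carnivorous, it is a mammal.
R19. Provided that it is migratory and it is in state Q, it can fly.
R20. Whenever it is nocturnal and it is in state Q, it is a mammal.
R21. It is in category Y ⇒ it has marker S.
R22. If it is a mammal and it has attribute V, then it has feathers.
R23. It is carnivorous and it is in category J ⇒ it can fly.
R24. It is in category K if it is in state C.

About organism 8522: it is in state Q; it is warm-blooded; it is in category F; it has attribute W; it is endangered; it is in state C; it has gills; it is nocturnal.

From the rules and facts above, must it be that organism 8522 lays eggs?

Forward chaining from the given facts derives: has a backbone, is aquatic, is venomous, has attribute V, is a bird, is a mammal, has feathers, is in category K, is carnivorous, is an invertebrate.
Rules concluding "it lays eggs": R1 needs "it is in state N"; R11 needs "it can fly"; R17 needs "it has marker T" — none of these are established.

No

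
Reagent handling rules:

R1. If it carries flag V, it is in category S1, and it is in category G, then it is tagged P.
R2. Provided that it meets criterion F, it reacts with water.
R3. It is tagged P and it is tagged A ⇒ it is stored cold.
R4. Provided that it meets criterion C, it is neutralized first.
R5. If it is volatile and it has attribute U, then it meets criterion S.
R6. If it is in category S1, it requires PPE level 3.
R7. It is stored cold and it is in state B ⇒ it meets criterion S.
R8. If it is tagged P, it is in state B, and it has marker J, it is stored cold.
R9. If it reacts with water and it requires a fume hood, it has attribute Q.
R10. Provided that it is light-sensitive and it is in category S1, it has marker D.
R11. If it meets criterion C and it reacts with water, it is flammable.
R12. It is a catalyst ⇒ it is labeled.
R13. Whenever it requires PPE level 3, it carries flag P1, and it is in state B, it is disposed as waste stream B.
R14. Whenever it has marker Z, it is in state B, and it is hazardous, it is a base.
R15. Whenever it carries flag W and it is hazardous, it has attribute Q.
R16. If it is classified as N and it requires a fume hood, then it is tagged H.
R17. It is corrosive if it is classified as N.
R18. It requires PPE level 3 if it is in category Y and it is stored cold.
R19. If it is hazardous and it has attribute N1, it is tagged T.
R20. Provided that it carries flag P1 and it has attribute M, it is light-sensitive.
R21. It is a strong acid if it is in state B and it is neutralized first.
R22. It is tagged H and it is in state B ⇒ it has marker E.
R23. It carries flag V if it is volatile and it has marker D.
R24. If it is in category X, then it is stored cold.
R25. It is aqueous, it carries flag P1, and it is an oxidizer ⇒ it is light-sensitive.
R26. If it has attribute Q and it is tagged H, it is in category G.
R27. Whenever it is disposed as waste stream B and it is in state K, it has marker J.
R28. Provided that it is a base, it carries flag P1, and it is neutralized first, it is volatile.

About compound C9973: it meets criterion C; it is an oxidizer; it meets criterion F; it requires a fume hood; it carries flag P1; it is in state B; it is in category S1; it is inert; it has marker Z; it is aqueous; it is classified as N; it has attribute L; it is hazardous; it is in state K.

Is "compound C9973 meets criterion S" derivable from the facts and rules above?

By R2 (it meets criterion F): it reacts with water.
By R4 (it meets criterion C): it is neutralized first.
By R6 (it is in category S1): it requires PPE level 3.
By R9 (it reacts with water, it requires a fume hood): it has attribute Q.
By R13 (it requires PPE level 3, it carries flag P1, it is in state B): it is disposed as waste stream B.
By R14 (it has marker Z, it is in state B, it is hazardous): it is a base.
By R16 (it is classified as N, it requires a fume hood): it is tagged H.
By R25 (it is aqueous, it carries flag P1, it is an oxidizer): it is light-sensitive.
By R26 (it has attribute Q, it is tagged H): it is in category G.
By R27 (it is disposed as waste stream B, it is in state K): it has marker J.
By R28 (it is a base, it carries flag P1, it is neutralized first): it is volatile.
By R10 (it is light-sensitive, it is in category S1): it has marker D.
By R23 (it is volatile, it has marker D): it carries flag V.
By R1 (it carries flag V, it is in category S1, it is in category G): it is tagged P.
By R8 (it is tagged P, it is in state B, it has marker J): it is stored cold.
By R7 (it is stored cold, it is in state B): it meets criterion S.

Yes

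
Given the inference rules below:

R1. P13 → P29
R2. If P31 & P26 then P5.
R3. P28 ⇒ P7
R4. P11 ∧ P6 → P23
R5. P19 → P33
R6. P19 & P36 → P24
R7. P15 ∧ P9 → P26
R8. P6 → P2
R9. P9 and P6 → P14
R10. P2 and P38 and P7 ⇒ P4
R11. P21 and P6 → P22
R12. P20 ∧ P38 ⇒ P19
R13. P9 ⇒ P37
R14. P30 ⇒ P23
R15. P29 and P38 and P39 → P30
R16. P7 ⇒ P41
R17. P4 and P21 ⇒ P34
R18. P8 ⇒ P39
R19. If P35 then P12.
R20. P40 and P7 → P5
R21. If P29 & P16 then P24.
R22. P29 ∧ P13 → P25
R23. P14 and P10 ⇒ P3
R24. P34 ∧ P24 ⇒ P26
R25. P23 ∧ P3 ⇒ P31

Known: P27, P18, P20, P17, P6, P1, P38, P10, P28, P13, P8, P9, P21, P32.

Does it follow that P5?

No

Forward chaining from the given facts derives: P29, P7, P2, P14, P4, P22, P19, P37, P41, P34, P39, P25, P3, P33, P30, P23, P31.
Rules concluding P5: R2 needs P26; R20 needs P40 — none of these are established.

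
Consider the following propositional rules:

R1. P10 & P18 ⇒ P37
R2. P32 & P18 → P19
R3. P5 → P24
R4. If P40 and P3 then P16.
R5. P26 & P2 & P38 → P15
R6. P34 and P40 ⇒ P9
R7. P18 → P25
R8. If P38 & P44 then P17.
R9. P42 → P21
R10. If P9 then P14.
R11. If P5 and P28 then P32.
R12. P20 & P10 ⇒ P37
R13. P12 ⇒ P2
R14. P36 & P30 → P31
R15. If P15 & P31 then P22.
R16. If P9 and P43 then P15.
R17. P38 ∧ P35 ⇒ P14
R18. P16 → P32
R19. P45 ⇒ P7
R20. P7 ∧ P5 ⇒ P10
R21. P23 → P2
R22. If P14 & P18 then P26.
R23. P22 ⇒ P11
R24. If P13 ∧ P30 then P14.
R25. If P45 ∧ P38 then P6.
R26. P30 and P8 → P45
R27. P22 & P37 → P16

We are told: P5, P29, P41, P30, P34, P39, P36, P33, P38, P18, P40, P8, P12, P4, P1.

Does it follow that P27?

No

Forward chaining from the given facts derives: P24, P9, P25, P14, P2, P31, P26, P45, P15, P22, P7, P10, P11, P6, P37, P16, P32, P19.
No rule has P27 as its conclusion, and it is not among the given facts.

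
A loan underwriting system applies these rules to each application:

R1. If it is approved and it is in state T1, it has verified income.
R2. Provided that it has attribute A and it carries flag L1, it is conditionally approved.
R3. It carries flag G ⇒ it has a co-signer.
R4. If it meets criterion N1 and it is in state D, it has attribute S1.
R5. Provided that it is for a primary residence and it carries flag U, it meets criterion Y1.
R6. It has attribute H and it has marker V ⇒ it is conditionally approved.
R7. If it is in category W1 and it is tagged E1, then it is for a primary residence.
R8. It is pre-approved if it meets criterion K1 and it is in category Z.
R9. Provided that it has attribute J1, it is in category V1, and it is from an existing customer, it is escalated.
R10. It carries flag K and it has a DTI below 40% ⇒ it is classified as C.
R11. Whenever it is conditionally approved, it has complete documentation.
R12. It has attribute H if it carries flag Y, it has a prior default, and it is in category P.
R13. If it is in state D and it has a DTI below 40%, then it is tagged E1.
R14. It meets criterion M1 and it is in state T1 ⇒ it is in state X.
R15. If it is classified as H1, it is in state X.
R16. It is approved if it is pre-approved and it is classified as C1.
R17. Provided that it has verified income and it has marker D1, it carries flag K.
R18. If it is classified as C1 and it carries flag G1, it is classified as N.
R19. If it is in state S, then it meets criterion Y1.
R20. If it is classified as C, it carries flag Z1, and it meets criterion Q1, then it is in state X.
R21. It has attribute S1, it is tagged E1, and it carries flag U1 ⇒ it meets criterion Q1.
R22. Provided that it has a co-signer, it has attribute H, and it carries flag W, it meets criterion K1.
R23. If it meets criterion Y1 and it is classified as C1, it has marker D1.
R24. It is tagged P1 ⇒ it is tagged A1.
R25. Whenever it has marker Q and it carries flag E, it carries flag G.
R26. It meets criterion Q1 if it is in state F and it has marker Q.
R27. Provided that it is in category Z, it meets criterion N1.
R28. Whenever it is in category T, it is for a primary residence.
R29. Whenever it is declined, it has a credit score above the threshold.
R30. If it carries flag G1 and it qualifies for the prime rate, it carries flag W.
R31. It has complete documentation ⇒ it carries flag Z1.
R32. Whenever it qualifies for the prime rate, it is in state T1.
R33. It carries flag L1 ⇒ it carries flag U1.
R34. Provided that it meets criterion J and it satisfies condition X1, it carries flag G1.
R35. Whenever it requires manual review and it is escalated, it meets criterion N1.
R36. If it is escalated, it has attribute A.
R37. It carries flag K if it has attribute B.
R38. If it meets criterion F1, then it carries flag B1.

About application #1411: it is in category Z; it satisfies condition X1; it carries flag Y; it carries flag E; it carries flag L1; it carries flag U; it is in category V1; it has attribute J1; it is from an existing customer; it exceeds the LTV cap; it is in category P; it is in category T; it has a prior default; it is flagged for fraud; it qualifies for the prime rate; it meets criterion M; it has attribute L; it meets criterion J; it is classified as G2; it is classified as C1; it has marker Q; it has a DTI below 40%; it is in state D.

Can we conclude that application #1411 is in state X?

Yes

By R9 (it has attribute J1, it is in category V1, it is from an existing customer): it is escalated.
By R12 (it carries flag Y, it has a prior default, it is in category P): it has attribute H.
By R13 (it is in state D, it has a DTI below 40%): it is tagged E1.
By R25 (it has marker Q, it carries flag E): it carries flag G.
By R27 (it is in category Z): it meets criterion N1.
By R28 (it is in category T): it is for a primary residence.
By R32 (it qualifies for the prime rate): it is in state T1.
By R33 (it carries flag L1): it carries flag U1.
By R34 (it meets criterion J, it satisfies condition X1): it carries flag G1.
By R36 (it is escalated): it has attribute A.
By R2 (it has attribute A, it carries flag L1): it is conditionally approved.
By R3 (it carries flag G): it has a co-signer.
By R4 (it meets criterion N1, it is in state D): it has attribute S1.
By R5 (it is for a primary residence, it carries flag U): it meets criterion Y1.
By R11 (it is conditionally approved): it has complete documentation.
By R21 (it has attribute S1, it is tagged E1, it carries flag U1): it meets criterion Q1.
By R23 (it meets criterion Y1, it is classified as C1): it has marker D1.
By R30 (it carries flag G1, it qualifies for the prime rate): it carries flag W.
By R31 (it has complete documentation): it carries flag Z1.
By R22 (it has a co-signer, it has attribute H, it carries flag W): it meets criterion K1.
By R8 (it meets criterion K1, it is in category Z): it is pre-approved.
By R16 (it is pre-approved, it is classified as C1): it is approved.
By R1 (it is approved, it is in state T1): it has verified income.
By R17 (it has verified income, it has marker D1): it carries flag K.
By R10 (it carries flag K, it has a DTI below 40%): it is classified as C.
By R20 (it is classified as C, it carries flag Z1, it meets criterion Q1): it is in state X.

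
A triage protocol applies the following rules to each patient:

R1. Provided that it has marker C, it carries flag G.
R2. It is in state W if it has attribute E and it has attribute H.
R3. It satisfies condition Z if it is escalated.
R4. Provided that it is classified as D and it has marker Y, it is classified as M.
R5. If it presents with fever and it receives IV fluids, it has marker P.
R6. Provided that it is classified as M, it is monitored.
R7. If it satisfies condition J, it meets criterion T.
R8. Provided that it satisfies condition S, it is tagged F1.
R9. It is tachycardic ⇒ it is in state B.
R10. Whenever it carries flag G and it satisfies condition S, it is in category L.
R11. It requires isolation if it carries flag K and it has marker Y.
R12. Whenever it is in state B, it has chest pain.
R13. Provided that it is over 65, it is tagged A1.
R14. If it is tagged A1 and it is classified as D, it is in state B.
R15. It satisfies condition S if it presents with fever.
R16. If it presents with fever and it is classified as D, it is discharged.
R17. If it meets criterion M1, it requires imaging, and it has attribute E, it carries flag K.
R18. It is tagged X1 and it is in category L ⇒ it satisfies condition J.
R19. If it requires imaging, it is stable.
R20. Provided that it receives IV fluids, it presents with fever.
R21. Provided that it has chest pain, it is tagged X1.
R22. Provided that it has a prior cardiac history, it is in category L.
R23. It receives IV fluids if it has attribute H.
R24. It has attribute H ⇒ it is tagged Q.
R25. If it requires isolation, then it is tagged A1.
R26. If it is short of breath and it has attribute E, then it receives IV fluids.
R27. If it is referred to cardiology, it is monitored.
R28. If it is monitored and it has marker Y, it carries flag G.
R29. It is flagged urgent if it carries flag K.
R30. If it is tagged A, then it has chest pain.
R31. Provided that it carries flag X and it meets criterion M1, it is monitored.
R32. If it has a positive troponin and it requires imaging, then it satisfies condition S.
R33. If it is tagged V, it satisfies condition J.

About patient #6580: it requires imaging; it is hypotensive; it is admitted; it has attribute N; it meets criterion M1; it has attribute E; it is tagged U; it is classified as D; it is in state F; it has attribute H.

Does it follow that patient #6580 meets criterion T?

Forward chaining from the given facts derives: is in state W, carries flag K, is stable, receives IV fluids, is tagged Q, is flagged urgent, presents with fever, has marker P, satisfies condition S, is discharged, is tagged F1.
The only rule concluding "it meets criterion T" is R7, which needs "it satisfies condition J"; that is never established.

No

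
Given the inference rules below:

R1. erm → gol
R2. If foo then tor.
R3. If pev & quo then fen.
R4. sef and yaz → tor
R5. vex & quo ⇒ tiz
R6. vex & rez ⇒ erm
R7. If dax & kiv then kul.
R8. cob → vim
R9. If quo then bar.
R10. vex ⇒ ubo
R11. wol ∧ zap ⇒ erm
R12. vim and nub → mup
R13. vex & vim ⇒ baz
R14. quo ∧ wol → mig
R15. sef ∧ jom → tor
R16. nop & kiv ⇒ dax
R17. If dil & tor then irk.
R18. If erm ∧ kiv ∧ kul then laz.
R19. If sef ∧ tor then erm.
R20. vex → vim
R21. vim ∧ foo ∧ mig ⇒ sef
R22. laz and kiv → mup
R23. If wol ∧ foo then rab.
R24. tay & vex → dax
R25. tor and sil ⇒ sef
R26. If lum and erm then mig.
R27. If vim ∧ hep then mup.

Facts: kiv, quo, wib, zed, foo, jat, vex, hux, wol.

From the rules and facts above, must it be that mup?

No

Forward chaining from the given facts derives: tor, tiz, bar, ubo, mig, vim, sef, rab, baz, erm, gol.
Rules concluding mup: R12 needs nub; R22 needs laz; R27 needs hep — none of these are established.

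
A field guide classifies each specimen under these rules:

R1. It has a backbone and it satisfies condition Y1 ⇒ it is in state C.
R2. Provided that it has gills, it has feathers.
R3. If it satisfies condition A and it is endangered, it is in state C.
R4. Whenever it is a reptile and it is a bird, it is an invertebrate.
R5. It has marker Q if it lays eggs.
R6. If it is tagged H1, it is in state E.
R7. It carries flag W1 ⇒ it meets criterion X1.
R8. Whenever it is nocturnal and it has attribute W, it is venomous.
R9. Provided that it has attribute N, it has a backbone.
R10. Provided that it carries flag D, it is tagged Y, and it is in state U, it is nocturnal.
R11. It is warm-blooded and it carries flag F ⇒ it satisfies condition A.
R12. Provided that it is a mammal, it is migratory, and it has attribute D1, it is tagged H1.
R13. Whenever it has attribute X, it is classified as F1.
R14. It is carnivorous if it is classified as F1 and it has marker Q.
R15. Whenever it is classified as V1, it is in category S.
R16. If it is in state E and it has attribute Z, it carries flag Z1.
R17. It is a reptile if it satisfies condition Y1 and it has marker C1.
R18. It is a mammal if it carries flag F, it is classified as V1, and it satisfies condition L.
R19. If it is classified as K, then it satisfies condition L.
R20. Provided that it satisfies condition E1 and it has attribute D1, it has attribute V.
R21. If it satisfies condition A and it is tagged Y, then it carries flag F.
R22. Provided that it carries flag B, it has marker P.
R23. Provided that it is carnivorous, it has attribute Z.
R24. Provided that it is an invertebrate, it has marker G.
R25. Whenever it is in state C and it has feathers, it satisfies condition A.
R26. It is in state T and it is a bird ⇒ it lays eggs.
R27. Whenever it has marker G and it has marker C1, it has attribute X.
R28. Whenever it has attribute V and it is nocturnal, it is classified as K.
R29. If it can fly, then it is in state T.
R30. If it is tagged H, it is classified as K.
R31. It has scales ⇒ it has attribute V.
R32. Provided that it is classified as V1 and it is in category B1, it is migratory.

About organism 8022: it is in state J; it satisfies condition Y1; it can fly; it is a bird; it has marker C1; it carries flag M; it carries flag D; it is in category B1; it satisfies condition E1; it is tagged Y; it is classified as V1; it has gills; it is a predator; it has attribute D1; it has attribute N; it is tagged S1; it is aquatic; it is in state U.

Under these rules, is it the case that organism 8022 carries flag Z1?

Yes

By R2 (it has gills): it has feathers.
By R9 (it has attribute N): it has a backbone.
By R10 (it carries flag D, it is tagged Y, it is in state U): it is nocturnal.
By R17 (it satisfies condition Y1, it has marker C1): it is a reptile.
By R20 (it satisfies condition E1, it has attribute D1): it has attribute V.
By R28 (it has attribute V, it is nocturnal): it is classified as K.
By R29 (it can fly): it is in state T.
By R32 (it is classified as V1, it is in category B1): it is migratory.
By R1 (it has a backbone, it satisfies condition Y1): it is in state C.
By R4 (it is a reptile, it is a bird): it is an invertebrate.
By R19 (it is classified as K): it satisfies condition L.
By R24 (it is an invertebrate): it has marker G.
By R25 (it is in state C, it has feathers): it satisfies condition A.
By R26 (it is in state T, it is a bird): it lays eggs.
By R27 (it has marker G, it has marker C1): it has attribute X.
By R5 (it lays eggs): it has marker Q.
By R13 (it has attribute X): it is classified as F1.
By R14 (it is classified as F1, it has marker Q): it is carnivorous.
By R21 (it satisfies condition A, it is tagged Y): it carries flag F.
By R23 (it is carnivorous): it has attribute Z.
By R18 (it carries flag F, it is classified as V1, it satisfies condition L): it is a mammal.
By R12 (it is a mammal, it is migratory, it has attribute D1): it is tagged H1.
By R6 (it is tagged H1): it is in state E.
By R16 (it is in state E, it has attribute Z): it carries flag Z1.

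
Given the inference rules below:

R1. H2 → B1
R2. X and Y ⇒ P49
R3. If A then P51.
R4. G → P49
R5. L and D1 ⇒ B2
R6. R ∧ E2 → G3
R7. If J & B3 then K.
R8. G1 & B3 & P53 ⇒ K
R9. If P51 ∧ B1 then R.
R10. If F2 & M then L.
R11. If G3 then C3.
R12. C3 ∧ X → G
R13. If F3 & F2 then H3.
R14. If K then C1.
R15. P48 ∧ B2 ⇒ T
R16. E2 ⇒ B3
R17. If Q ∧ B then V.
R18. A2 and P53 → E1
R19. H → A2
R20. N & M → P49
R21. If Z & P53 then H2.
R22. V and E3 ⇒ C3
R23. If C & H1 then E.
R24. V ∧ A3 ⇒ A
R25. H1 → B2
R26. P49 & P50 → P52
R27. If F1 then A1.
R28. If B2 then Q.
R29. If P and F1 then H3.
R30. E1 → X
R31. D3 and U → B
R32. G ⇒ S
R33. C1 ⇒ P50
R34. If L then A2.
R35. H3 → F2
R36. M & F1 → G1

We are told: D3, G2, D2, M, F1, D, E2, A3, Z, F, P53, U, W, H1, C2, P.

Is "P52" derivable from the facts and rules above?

Yes

B3  (by R16: E2)
H2  (by R21: Z, P53)
B2  (by R25: H1)
Q  (by R28: B2)
H3  (by R29: P, F1)
B  (by R31: D3, U)
F2  (by R35: H3)
G1  (by R36: M, F1)
B1  (by R1: H2)
K  (by R8: G1, B3, P53)
L  (by R10: F2, M)
C1  (by R14: K)
V  (by R17: Q, B)
A  (by R24: V, A3)
P50  (by R33: C1)
A2  (by R34: L)
P51  (by R3: A)
R  (by R9: P51, B1)
E1  (by R18: A2, P53)
X  (by R30: E1)
G3  (by R6: R, E2)
C3  (by R11: G3)
G  (by R12: C3, X)
P49  (by R4: G)
P52  (by R26: P49, P50)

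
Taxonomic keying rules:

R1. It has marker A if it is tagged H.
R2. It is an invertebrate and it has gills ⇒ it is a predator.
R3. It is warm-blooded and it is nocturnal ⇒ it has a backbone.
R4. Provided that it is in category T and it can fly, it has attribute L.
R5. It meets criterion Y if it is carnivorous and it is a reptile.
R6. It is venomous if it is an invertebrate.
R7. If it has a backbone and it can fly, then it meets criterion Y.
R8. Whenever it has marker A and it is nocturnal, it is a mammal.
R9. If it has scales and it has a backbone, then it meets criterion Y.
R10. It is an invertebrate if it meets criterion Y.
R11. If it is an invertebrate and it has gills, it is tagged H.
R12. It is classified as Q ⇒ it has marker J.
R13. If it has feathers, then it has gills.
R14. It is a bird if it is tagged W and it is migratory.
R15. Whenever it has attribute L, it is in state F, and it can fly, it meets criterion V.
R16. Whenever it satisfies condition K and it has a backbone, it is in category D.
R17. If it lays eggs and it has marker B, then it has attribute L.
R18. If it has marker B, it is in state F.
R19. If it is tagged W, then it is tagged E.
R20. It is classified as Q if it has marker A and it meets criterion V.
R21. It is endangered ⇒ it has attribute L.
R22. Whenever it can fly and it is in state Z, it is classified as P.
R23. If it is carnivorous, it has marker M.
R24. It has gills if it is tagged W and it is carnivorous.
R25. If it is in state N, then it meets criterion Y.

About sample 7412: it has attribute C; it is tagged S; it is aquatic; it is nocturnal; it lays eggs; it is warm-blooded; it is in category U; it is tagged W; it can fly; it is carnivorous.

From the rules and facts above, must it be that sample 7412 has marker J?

No

Forward chaining from the given facts derives: has a backbone, meets criterion Y, is an invertebrate, is tagged E, has marker M, has gills, is a predator, is venomous, is tagged H, has marker A, is a mammal.
The only rule concluding "it has marker J" is R12, which needs "it is classified as Q"; that is never established.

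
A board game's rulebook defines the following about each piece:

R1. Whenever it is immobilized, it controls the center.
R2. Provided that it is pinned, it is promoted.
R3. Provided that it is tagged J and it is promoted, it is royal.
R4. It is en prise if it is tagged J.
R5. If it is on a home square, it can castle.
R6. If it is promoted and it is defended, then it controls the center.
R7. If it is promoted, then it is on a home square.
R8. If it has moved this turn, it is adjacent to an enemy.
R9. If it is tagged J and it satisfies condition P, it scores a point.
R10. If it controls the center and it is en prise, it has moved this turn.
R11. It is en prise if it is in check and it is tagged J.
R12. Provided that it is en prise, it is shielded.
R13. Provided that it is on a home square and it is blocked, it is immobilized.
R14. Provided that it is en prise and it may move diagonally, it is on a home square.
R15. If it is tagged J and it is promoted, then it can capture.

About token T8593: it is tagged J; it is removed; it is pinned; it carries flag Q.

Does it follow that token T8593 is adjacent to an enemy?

Forward chaining from the given facts derives: is promoted, is royal, is en prise, is on a home square, is shielded, can capture, can castle.
The only rule concluding "it is adjacent to an enemy" is R8, which needs "it has moved this turn"; that is never established.

No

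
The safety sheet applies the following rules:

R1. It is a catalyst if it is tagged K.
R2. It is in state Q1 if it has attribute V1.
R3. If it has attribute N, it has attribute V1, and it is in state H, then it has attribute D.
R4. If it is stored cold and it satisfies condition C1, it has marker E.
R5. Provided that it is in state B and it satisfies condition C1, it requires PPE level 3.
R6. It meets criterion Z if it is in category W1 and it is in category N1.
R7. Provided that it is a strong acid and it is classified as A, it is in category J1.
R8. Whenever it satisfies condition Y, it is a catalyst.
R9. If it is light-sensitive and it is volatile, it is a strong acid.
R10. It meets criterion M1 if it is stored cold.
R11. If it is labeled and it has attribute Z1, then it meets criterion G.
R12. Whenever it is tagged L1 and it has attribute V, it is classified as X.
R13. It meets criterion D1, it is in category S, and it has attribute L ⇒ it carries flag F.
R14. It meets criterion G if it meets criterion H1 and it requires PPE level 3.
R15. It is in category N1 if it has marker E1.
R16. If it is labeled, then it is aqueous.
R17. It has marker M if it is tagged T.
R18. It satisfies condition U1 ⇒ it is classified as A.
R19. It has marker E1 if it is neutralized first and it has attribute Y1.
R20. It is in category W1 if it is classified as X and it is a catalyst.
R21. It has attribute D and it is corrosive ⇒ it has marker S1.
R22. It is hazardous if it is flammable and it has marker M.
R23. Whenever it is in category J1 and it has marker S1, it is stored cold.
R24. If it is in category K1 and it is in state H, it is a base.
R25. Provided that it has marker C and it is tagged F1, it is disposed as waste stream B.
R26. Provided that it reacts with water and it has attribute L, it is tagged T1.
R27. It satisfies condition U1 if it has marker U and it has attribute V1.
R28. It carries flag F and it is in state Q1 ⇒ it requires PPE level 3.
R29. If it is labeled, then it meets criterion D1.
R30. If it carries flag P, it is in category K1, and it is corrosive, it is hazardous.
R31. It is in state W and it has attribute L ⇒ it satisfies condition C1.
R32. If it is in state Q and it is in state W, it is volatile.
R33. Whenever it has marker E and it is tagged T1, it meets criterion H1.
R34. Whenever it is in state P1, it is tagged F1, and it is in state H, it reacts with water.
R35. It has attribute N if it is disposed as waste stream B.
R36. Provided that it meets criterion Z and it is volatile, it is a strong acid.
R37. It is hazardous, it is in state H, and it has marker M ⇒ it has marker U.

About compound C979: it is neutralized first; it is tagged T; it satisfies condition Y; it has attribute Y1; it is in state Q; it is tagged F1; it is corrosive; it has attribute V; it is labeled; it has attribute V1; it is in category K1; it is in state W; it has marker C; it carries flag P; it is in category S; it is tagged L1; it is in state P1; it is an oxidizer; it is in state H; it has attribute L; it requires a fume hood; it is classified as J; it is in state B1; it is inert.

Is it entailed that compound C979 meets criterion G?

By R2 (it has attribute V1): it is in state Q1.
By R8 (it satisfies condition Y): it is a catalyst.
By R12 (it is tagged L1, it has attribute V): it is classified as X.
By R17 (it is tagged T): it has marker M.
By R19 (it is neutralized first, it has attribute Y1): it has marker E1.
By R20 (it is classified as X, it is a catalyst): it is in category W1.
By R25 (it has marker C, it is tagged F1): it is disposed as waste stream B.
By R29 (it is labeled): it meets criterion D1.
By R30 (it carries flag P, it is in category K1, it is corrosive): it is hazardous.
By R31 (it is in state W, it has attribute L): it satisfies condition C1.
By R32 (it is in state Q, it is in state W): it is volatile.
By R34 (it is in state P1, it is tagged F1, it is in state H): it reacts with water.
By R35 (it is disposed as waste stream B): it has attribute N.
By R37 (it is hazardous, it is in state H, it has marker M): it has marker U.
By R3 (it has attribute N, it has attribute V1, it is in state H): it has attribute D.
By R13 (it meets criterion D1, it is in category S, it has attribute L): it carries flag F.
By R15 (it has marker E1): it is in category N1.
By R21 (it has attribute D, it is corrosive): it has marker S1.
By R26 (it reacts with water, it has attribute L): it is tagged T1.
By R27 (it has marker U, it has attribute V1): it satisfies condition U1.
By R28 (it carries flag F, it is in state Q1): it requires PPE level 3.
By R6 (it is in category W1, it is in category N1): it meets criterion Z.
By R18 (it satisfies condition U1): it is classified as A.
By R36 (it meets criterion Z, it is volatile): it is a strong acid.
By R7 (it is a strong acid, it is classified as A): it is in category J1.
By R23 (it is in category J1, it has marker S1): it is stored cold.
By R4 (it is stored cold, it satisfies condition C1): it has marker E.
By R33 (it has marker E, it is tagged T1): it meets criterion H1.
By R14 (it meets criterion H1, it requires PPE level 3): it meets criterion G.

Yes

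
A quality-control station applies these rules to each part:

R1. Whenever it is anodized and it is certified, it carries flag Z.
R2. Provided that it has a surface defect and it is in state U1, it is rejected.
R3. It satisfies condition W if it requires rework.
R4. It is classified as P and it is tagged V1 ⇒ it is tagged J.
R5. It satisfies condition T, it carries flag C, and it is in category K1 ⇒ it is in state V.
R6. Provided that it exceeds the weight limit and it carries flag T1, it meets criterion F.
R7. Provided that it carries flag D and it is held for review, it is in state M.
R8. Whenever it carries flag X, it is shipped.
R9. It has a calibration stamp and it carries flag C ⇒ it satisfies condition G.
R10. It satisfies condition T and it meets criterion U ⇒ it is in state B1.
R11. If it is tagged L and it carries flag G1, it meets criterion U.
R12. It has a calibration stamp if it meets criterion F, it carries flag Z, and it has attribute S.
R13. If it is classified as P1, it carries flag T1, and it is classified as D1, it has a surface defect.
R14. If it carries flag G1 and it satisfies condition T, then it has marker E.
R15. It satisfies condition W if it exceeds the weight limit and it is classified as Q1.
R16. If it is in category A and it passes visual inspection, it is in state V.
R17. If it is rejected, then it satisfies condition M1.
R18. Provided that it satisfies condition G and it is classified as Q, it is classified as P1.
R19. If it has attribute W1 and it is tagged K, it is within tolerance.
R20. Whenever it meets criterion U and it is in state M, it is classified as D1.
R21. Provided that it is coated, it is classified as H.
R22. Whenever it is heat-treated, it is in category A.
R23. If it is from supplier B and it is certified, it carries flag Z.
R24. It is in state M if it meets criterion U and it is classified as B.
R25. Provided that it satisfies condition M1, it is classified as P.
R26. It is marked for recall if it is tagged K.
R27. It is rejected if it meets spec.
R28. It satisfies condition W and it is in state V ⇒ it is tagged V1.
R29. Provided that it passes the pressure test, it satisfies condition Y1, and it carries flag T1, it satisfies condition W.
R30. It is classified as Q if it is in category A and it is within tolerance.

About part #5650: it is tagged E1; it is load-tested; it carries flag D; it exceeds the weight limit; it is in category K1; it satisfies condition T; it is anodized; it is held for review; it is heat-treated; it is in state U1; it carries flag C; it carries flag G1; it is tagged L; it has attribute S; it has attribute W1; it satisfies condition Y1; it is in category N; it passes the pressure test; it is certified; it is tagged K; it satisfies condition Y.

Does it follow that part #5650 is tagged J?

No

Forward chaining from the given facts derives: carries flag Z, is in state V, is in state M, meets criterion U, has marker E, is within tolerance, is classified as D1, is in category A, is marked for recall, is classified as Q, is in state B1.
The only rule concluding "it is tagged J" is R4, which needs "it is classified as P"; that is never established.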